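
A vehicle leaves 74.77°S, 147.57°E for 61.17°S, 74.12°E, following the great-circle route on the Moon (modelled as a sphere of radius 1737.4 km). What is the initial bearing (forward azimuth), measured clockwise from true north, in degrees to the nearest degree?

Δλ = -73.450° = -1.2819 rad.
y = sin Δλ · cos φ₂ = (-0.9586)(0.4822) = -0.4622
x = cos φ₁ sin φ₂ − sin φ₁ cos φ₂ cos Δλ = (0.2627)(-0.8761) − (-0.9649)(0.4822)(0.2849) = -0.0976
θ = atan2(y, x) = -101.92°; adding 360° gives 258°.

258°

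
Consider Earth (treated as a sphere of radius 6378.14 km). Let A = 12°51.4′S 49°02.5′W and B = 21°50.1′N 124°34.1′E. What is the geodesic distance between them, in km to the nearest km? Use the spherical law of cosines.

In radians: φ₁ = -0.2244, φ₂ = 0.3811, Δλ = 173.610° = 3.0301 rad.
cos c = sin φ₁ sin φ₂ + cos φ₁ cos φ₂ cos Δλ = (-0.2225)(0.3719) + (0.9749)(0.9283)(-0.9938) = -0.98213,
so c = arccos(-0.98213) = 2.95223 rad.
Distance = R·c = 6378.14 × 2.9522 ≈ 18830 km.

18830 km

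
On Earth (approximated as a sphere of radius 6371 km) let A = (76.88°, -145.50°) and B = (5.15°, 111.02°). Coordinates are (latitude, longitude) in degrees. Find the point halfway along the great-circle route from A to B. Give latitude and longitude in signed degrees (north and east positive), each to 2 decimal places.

The central angle between A and B is δ = 1.5361 rad.
With f = 0.5, the slerp weights are sin((1−f)δ)/sin δ = 0.6951 and sin(fδ)/sin δ = 0.6951.
Weighted sum of the unit vectors: (0.6951)·(-0.1871,-0.1286,0.9739) + (0.6951)·(-0.3572,0.9297,0.0898) = (-0.3784, 0.5569, 0.7394).
Converting back: φ = atan2(z, √(x²+y²)) = 47.68°, λ = atan2(y, x) = 124.19°.

47.68°, 124.19°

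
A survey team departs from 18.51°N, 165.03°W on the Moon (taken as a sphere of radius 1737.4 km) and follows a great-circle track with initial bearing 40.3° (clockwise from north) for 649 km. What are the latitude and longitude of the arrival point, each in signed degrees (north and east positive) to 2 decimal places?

Angular distance δ = d/R = 649/1737.4 = 0.37355 rad; initial bearing θ = 0.7034 rad.
sin φ₂ = sin φ₁ cos δ + cos φ₁ sin δ cos θ = (0.3175)(0.9310) + (0.9483)(0.3649)(0.7627) = 0.5595, so φ₂ = 34.02°.
Δλ = atan2(sin θ sin δ cos φ₁, cos δ − sin φ₁ sin φ₂) = atan2(0.2238, 0.7534) = 16.545°.
λ₂ = -165.030° + 16.545° = -148.48°.

34.02°, -148.48°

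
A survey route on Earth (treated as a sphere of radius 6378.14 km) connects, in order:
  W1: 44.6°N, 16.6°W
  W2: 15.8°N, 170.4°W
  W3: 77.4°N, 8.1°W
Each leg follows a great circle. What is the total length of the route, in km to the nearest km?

Leg W1→W2: central angle 2.0082 rad, distance 12808.3 km.
Leg W2→W3: central angle 1.5050 rad, distance 9599.0 km.
Total: 12808.3 + 9599.0 ≈ 22407 km.

22407 km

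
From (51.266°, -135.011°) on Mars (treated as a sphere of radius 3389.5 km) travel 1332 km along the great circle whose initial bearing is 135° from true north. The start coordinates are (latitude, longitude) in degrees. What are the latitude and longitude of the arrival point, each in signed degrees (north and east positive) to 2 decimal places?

33.45°, -116.07°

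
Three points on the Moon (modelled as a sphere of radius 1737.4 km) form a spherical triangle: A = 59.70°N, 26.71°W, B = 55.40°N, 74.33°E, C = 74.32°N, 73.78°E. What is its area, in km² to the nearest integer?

Side lengths (central angles): a = 0.3302, b = 0.6327, c = 0.8555 rad; semiperimeter s = 0.9092.
By l'Huilier's theorem, tan(E/4) = √[tan(s/2) tan((s−a)/2) tan((s−b)/2) tan((s−c)/2)], giving spherical excess E = 0.0933 rad.
Area = E·R² = 0.0933 × (1737.4)² ≈ 281599 km².

281599 km²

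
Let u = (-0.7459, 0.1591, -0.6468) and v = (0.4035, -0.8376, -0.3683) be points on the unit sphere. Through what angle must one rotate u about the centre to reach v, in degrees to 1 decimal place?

101.3°

u·v = -0.1960; |u| = 1.0000, |v| = 1.0000.
cos θ = (u·v)/(|u||v|) = -0.1960, so θ = 101.3°.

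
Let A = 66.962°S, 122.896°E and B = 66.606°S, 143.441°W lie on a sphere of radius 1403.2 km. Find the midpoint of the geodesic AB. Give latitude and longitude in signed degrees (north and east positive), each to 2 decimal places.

-73.65°, 170.17°

The central angle between A and B is δ = 0.5833 rad.
With f = 0.5, the slerp weights are sin((1−f)δ)/sin δ = 0.5220 and sin(fδ)/sin δ = 0.5220.
Weighted sum of the unit vectors: (0.5220)·(-0.2125,0.3286,-0.9202) + (0.5220)·(-0.3189,-0.2365,-0.9178) = (-0.2775, 0.0481, -0.9595).
Converting back: φ = atan2(z, √(x²+y²)) = -73.65°, λ = atan2(y, x) = 170.17°.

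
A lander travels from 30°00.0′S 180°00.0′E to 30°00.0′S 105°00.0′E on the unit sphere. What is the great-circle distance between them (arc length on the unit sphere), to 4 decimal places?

1.1106

With latitudes φ₁ = -30.000°, φ₂ = -30.000° and longitude difference Δλ = -75.000°:
cos c = sin φ₁ sin φ₂ + cos φ₁ cos φ₂ cos Δλ = (-0.5000)(-0.5000) + (0.8660)(0.8660)(0.2588) = 0.44411,
so c = arccos(0.44411) = 1.11061 rad.
On the unit sphere the arc length equals the central angle: 1.1106.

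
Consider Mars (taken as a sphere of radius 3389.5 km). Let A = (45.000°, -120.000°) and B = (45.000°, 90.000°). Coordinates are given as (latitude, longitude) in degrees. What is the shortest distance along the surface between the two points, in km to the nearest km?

With latitudes φ₁ = 45.000°, φ₂ = 45.000° and longitude difference Δλ = -150.000°:
cos c = sin φ₁ sin φ₂ + cos φ₁ cos φ₂ cos Δλ = (0.7071)(0.7071) + (0.7071)(0.7071)(-0.8660) = 0.06699,
so c = arccos(0.06699) = 1.50376 rad.
Distance = R·c = 3389.5 × 1.5038 ≈ 5097 km.

5097 km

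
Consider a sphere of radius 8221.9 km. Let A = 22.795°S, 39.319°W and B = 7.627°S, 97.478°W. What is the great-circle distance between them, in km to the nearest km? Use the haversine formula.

8288 km

Let φ₁ = -0.3978 rad, φ₂ = -0.1331 rad, and Δλ = -1.0151 rad.
Haversine: a = sin²(Δφ/2) + cos φ₁ cos φ₂ sin²(Δλ/2) = 0.0174 + (0.9219)(0.9912)(0.2362) = 0.23326.
Central angle c = 2·arcsin(√a) = 1.00809 rad.
Distance = R·c = 8221.9 × 1.0081 ≈ 8288 km.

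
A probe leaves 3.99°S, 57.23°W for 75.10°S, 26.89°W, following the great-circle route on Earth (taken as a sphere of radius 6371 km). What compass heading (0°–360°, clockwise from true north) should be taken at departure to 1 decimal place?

172.2°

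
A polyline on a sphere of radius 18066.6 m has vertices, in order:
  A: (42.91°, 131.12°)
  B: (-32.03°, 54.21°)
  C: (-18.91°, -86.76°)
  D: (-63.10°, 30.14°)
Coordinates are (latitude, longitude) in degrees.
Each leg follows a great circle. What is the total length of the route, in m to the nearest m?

Leg A→B: central angle 1.7931 rad, distance 32395.1 m.
Leg B→C: central angle 2.0388 rad, distance 36834.8 m.
Leg C→D: central angle 1.4753 rad, distance 26653.4 m.
Total: 32395.1 + 36834.8 + 26653.4 ≈ 95883 m.

95883 m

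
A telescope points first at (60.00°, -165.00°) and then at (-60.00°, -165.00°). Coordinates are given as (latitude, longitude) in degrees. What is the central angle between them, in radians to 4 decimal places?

With latitudes φ₁ = 60.000°, φ₂ = -60.000° and longitude difference Δλ = 0.000°:
cos c = sin φ₁ sin φ₂ + cos φ₁ cos φ₂ cos Δλ = (0.8660)(-0.8660) + (0.5000)(0.5000)(1.0000) = -0.50000,
so c = arccos(-0.50000) = 2.09440 rad.
So the angular separation is 2.0944 rad.

2.0944 rad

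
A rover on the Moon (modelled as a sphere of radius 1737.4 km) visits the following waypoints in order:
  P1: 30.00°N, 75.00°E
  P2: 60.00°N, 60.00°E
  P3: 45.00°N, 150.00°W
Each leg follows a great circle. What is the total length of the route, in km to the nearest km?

Leg P1→P2: central angle 0.5524 rad, distance 959.7 km.
Leg P2→P3: central angle 1.2596 rad, distance 2188.5 km.
Total: 959.7 + 2188.5 ≈ 3148 km.

3148 km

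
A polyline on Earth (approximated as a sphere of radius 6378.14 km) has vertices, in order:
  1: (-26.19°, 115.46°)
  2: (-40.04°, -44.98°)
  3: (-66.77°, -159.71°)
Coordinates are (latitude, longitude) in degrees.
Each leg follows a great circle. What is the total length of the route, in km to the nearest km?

Leg 1→2: central angle 1.9427 rad, distance 12391.0 km.
Leg 2→3: central angle 1.0873 rad, distance 6935.2 km.
Total: 12391.0 + 6935.2 ≈ 19326 km.

19326 km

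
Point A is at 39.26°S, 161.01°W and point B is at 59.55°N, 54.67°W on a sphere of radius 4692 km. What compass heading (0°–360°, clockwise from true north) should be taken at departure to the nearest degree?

40°

Δλ = 106.340° = 1.8560 rad.
y = sin Δλ · cos φ₂ = (0.9596)(0.5068) = 0.4863
x = cos φ₁ sin φ₂ − sin φ₁ cos φ₂ cos Δλ = (0.7743)(0.8621) − (-0.6328)(0.5068)(-0.2813) = 0.5773
θ = atan2(y, x) = 40.11°, so the bearing is 40°.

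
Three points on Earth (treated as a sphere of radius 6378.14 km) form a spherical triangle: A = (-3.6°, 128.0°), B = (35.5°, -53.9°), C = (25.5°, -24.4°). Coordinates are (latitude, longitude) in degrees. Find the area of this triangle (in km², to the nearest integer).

Side lengths (central angles): a = 0.4745, b = 2.5416, c = 2.5840 rad; semiperimeter s = 2.8000.
By l'Huilier's theorem, tan(E/4) = √[tan(s/2) tan((s−a)/2) tan((s−b)/2) tan((s−c)/2)], giving spherical excess E = 1.6403 rad.
Area = E·R² = 1.6403 × (6378.14)² ≈ 66728322 km².

66728322 km²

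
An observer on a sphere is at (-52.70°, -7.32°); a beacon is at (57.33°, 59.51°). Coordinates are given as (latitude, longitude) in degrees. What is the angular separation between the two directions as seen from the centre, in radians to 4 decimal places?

2.1423 rad

With latitudes φ₁ = -52.700°, φ₂ = 57.330° and longitude difference Δλ = 66.830°:
Haversine: a = sin²(Δφ/2) + cos φ₁ cos φ₂ sin²(Δλ/2) = 0.6713 + (0.6060)(0.5398)(0.3033) = 0.77046.
Central angle c = 2·arcsin(√a) = 2.14233 rad.
So the angular separation is 2.1423 rad.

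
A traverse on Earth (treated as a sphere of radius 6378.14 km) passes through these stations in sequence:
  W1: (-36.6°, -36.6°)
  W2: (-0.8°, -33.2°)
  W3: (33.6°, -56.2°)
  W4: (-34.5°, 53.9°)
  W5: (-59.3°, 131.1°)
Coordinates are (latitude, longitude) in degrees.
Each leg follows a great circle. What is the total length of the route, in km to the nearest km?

28322 km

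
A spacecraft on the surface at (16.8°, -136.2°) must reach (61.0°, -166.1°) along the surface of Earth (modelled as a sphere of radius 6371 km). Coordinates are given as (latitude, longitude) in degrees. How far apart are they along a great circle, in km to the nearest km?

With latitudes φ₁ = 16.800°, φ₂ = 61.000° and longitude difference Δλ = -29.900°:
cos c = sin φ₁ sin φ₂ + cos φ₁ cos φ₂ cos Δλ = (0.2890)(0.8746) + (0.9573)(0.4848)(0.8669) = 0.65514,
so c = arccos(0.65514) = 0.85643 rad.
Distance = R·c = 6371 × 0.8564 ≈ 5456 km.

5456 km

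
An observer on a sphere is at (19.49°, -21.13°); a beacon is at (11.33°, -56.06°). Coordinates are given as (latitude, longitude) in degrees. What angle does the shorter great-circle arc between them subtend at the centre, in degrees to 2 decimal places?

34.58°

With latitudes φ₁ = 19.490°, φ₂ = 11.330° and longitude difference Δλ = -34.930°:
Haversine: a = sin²(Δφ/2) + cos φ₁ cos φ₂ sin²(Δλ/2) = 0.0051 + (0.9427)(0.9805)(0.0901) = 0.08832.
Central angle c = 2·arcsin(√a) = 0.60349 rad.
So the angular separation is 34.58°.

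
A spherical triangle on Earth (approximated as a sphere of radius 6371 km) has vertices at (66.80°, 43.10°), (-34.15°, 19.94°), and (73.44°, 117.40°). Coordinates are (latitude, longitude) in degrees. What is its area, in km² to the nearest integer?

10940553 km²

Side lengths (central angles): a = 2.1757, b = 0.4241, c = 1.7887 rad; semiperimeter s = 2.1943.
By l'Huilier's theorem, tan(E/4) = √[tan(s/2) tan((s−a)/2) tan((s−b)/2) tan((s−c)/2)], giving spherical excess E = 0.2695 rad.
Area = E·R² = 0.2695 × (6371)² ≈ 10940553 km².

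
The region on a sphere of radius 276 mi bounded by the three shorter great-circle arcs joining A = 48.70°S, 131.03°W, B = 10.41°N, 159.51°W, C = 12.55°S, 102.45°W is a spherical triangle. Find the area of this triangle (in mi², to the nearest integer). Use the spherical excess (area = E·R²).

33621 mi²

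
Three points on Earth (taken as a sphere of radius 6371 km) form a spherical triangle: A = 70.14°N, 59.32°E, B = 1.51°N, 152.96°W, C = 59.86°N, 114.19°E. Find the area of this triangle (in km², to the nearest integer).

Side lengths (central angles): a = 1.5730, b = 0.4238, c = 1.8362 rad; semiperimeter s = 1.9165.
By l'Huilier's theorem, tan(E/4) = √[tan(s/2) tan((s−a)/2) tan((s−b)/2) tan((s−c)/2)], giving spherical excess E = 0.3818 rad.
Area = E·R² = 0.3818 × (6371)² ≈ 15499015 km².

15499015 km²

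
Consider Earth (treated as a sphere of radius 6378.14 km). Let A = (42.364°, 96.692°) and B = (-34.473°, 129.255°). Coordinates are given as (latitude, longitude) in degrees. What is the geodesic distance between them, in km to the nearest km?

9175 km

With latitudes φ₁ = 42.364°, φ₂ = -34.473° and longitude difference Δλ = 32.563°:
cos c = sin φ₁ sin φ₂ + cos φ₁ cos φ₂ cos Δλ = (0.6738)(-0.5660) + (0.7389)(0.8244)(0.8428) = 0.13197,
so c = arccos(0.13197) = 1.43844 rad.
Distance = R·c = 6378.14 × 1.4384 ≈ 9175 km.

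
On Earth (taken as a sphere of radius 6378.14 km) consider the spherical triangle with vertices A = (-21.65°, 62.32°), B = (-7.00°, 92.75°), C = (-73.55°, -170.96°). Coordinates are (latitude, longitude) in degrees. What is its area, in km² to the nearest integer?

Side lengths (central angles): a = 1.4846, b = 1.3730, c = 0.5728 rad; semiperimeter s = 1.7152.
By l'Huilier's theorem, tan(E/4) = √[tan(s/2) tan((s−a)/2) tan((s−b)/2) tan((s−c)/2)], giving spherical excess E = 0.4853 rad.
Area = E·R² = 0.4853 × (6378.14)² ≈ 19741984 km².

19741984 km²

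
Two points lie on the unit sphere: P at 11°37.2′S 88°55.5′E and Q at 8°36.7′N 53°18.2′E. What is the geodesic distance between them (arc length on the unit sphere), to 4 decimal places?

Let φ₁ = -0.2028 rad, φ₂ = 0.1503 rad, and Δλ = -0.6217 rad.
cos c = sin φ₁ sin φ₂ + cos φ₁ cos φ₂ cos Δλ = (-0.2014)(0.1497) + (0.9795)(0.9887)(0.8129) = 0.75708,
so c = arccos(0.75708) = 0.71196 rad.
On the unit sphere the arc length equals the central angle: 0.7120.

0.7120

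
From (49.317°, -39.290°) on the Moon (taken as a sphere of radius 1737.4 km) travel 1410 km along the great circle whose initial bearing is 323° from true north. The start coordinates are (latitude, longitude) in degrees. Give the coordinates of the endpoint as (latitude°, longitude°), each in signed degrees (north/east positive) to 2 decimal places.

Angular distance δ = d/R = 1410/1737.4 = 0.81156 rad; initial bearing θ = 5.6374 rad.
sin φ₂ = sin φ₁ cos δ + cos φ₁ sin δ cos θ = (0.7583)(0.6884) + (0.6519)(0.7254)(0.7986) = 0.8996, so φ₂ = 64.11°.
Δλ = atan2(sin θ sin δ cos φ₁, cos δ − sin φ₁ sin φ₂) = atan2(-0.2846, 0.0061) = -88.762°.
λ₂ = -39.290° − 88.762° = -128.05°.

64.11°, -128.05°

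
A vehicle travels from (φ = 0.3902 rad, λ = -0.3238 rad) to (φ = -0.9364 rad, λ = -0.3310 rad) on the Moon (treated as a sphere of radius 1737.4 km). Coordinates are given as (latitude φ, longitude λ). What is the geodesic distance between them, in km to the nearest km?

In radians: φ₁ = 0.3902, φ₂ = -0.9364, Δλ = -0.413° = -0.0072 rad.
cos c = sin φ₁ sin φ₂ + cos φ₁ cos φ₂ cos Δλ = (0.3804)(-0.8054) + (0.9248)(0.5927)(1.0000) = 0.24176,
so c = arccos(0.24176) = 1.32661 rad.
Distance = R·c = 1737.4 × 1.3266 ≈ 2305 km.

2305 km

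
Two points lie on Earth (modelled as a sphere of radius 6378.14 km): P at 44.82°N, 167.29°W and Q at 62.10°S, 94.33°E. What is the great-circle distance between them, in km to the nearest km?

With latitudes φ₁ = 44.820°, φ₂ = -62.100° and longitude difference Δλ = -98.380°:
cos c = sin φ₁ sin φ₂ + cos φ₁ cos φ₂ cos Δλ = (0.7049)(-0.8838) + (0.7093)(0.4679)(-0.1457) = -0.67132,
so c = arccos(-0.67132) = 2.30679 rad.
Distance = R·c = 6378.14 × 2.3068 ≈ 14713 km.

14713 km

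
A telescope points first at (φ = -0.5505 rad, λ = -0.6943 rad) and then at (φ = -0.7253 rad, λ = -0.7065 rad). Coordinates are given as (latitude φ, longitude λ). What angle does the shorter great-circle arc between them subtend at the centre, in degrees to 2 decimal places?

10.03°

Let φ₁ = -0.5505 rad, φ₂ = -0.7253 rad, and Δλ = -0.0122 rad.
cos c = sin φ₁ sin φ₂ + cos φ₁ cos φ₂ cos Δλ = (-0.5231)(-0.6634) + (0.8523)(0.7483)(0.9999) = 0.98471,
so c = arccos(0.98471) = 0.17507 rad.
So the angular separation is 10.03°.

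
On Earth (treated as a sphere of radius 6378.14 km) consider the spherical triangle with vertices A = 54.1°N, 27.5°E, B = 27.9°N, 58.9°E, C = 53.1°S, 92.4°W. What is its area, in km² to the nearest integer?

Side lengths (central angles): a = 2.5674, b = 2.5380, c = 0.6070 rad; semiperimeter s = 2.8562.
By l'Huilier's theorem, tan(E/4) = √[tan(s/2) tan((s−a)/2) tan((s−b)/2) tan((s−c)/2)], giving spherical excess E = 2.1102 rad.
Area = E·R² = 2.1102 × (6378.14)² ≈ 85843317 km².

85843317 km²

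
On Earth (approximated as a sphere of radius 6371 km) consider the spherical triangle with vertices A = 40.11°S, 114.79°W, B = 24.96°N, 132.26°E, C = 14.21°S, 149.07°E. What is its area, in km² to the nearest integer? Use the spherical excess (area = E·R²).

Side lengths (central angles): a = 0.7411, b = 1.4919, c = 2.1439 rad; semiperimeter s = 2.1884.
By l'Huilier's theorem, tan(E/4) = √[tan(s/2) tan((s−a)/2) tan((s−b)/2) tan((s−c)/2)], giving spherical excess E = 0.4684 rad.
Area = E·R² = 0.4684 × (6371)² ≈ 19013800 km².

19013800 km²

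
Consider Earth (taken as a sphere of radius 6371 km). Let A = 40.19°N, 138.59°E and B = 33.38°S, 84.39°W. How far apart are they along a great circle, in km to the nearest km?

16152 km

In radians: φ₁ = 0.7014, φ₂ = -0.5826, Δλ = 137.020° = 2.3915 rad.
Haversine: a = sin²(Δφ/2) + cos φ₁ cos φ₂ sin²(Δλ/2) = 0.3586 + (0.7639)(0.8350)(0.8658) = 0.91086.
Central angle c = 2·arcsin(√a) = 2.53523 rad.
Distance = R·c = 6371 × 2.5352 ≈ 16152 km.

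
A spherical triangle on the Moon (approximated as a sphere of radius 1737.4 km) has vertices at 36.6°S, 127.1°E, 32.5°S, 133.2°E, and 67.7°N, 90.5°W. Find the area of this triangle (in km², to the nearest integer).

Side lengths (central angles): a = 2.3869, b = 2.4865, c = 0.1131 rad; semiperimeter s = 2.4933.
By l'Huilier's theorem, tan(E/4) = √[tan(s/2) tan((s−a)/2) tan((s−b)/2) tan((s−c)/2)], giving spherical excess E = 0.1464 rad.
Area = E·R² = 0.1464 × (1737.4)² ≈ 441771 km².

441771 km²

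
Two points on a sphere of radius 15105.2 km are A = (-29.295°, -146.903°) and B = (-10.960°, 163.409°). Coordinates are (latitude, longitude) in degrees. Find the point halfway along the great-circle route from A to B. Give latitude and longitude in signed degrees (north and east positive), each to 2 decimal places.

-21.98°, -173.32°

Central angle δ = 0.8672 rad. Interpolating on the sphere with fraction f = 0.5:
P = [sin((1−f)δ)·A + sin(fδ)·B] / sin δ = 0.5510·A + 0.5510·B in Cartesian coordinates,
giving P = (-0.9210, -0.1079, -0.3744), i.e. latitude -21.98°, longitude -173.32°.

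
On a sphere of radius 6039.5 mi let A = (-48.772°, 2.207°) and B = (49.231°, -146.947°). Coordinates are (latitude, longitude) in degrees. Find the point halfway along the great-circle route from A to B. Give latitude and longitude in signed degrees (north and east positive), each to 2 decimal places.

0.86°, -71.41°

The central angle between A and B is δ = 2.7908 rad.
With f = 0.5, the slerp weights are sin((1−f)δ)/sin δ = 2.8651 and sin(fδ)/sin δ = 2.8651.
Weighted sum of the unit vectors: (2.8651)·(0.6586,0.0254,-0.7521) + (2.8651)·(-0.5473,-0.3562,0.7573) = (0.3187, -0.9477, 0.0151).
Converting back: φ = atan2(z, √(x²+y²)) = 0.86°, λ = atan2(y, x) = -71.41°.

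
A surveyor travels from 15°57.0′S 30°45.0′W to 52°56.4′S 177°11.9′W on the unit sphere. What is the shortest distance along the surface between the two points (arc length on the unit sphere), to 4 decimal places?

Let φ₁ = -0.2784 rad, φ₂ = -0.9240 rad, and Δλ = -2.5560 rad.
cos c = sin φ₁ sin φ₂ + cos φ₁ cos φ₂ cos Δλ = (-0.2748)(-0.7980) + (0.9615)(0.6027)(-0.8334) = -0.26362,
so c = arccos(-0.26362) = 1.83757 rad.
On the unit sphere the arc length equals the central angle: 1.8376.

1.8376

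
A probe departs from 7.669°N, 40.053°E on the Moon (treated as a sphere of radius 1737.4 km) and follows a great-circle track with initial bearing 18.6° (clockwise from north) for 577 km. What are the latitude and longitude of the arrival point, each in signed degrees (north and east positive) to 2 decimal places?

25.62°, 46.68°

Angular distance δ = d/R = 577/1737.4 = 0.33211 rad; initial bearing θ = 0.3246 rad.
sin φ₂ = sin φ₁ cos δ + cos φ₁ sin δ cos θ = (0.1334)(0.9454) + (0.9911)(0.3260)(0.9478) = 0.4324, so φ₂ = 25.62°.
Δλ = atan2(sin θ sin δ cos φ₁, cos δ − sin φ₁ sin φ₂) = atan2(0.1031, 0.8877) = 6.623°.
λ₂ = 40.053° + 6.623° = 46.68°.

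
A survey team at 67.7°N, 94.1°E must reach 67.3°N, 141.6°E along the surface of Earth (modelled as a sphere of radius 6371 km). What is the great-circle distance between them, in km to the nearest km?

With latitudes φ₁ = 67.700°, φ₂ = 67.300° and longitude difference Δλ = 47.500°:
cos c = sin φ₁ sin φ₂ + cos φ₁ cos φ₂ cos Δλ = (0.9252)(0.9225) + (0.3795)(0.3859)(0.6756) = 0.95247,
so c = arccos(0.95247) = 0.30955 rad.
Distance = R·c = 6371 × 0.3095 ≈ 1972 km.

1972 km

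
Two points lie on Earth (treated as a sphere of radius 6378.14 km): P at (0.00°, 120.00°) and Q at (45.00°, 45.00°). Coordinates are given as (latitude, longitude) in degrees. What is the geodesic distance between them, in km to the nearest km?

8845 km

With latitudes φ₁ = 0.000°, φ₂ = 45.000° and longitude difference Δλ = -75.000°:
cos c = sin φ₁ sin φ₂ + cos φ₁ cos φ₂ cos Δλ = (0.0000)(0.7071) + (1.0000)(0.7071)(0.2588) = 0.18301,
so c = arccos(0.18301) = 1.38675 rad.
Distance = R·c = 6378.14 × 1.3867 ≈ 8845 km.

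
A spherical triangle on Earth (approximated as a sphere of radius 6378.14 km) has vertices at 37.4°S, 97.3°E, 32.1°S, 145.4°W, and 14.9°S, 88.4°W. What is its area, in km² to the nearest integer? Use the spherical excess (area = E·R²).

40046231 km²

Side lengths (central angles): a = 0.9490, b = 2.2240, c = 1.5567 rad; semiperimeter s = 2.3648.
By l'Huilier's theorem, tan(E/4) = √[tan(s/2) tan((s−a)/2) tan((s−b)/2) tan((s−c)/2)], giving spherical excess E = 0.9844 rad.
Area = E·R² = 0.9844 × (6378.14)² ≈ 40046231 km².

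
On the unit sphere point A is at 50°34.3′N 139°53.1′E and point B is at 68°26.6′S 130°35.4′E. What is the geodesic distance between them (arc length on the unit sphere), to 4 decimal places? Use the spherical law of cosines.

2.0807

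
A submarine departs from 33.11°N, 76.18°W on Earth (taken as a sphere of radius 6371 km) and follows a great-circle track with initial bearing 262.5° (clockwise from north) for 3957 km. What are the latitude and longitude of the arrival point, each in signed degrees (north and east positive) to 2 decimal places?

Angular distance δ = d/R = 3957/6371 = 0.62110 rad; initial bearing θ = 4.5815 rad.
sin φ₂ = sin φ₁ cos δ + cos φ₁ sin δ cos θ = (0.5462)(0.8132) + (0.8376)(0.5819)(-0.1305) = 0.3806, so φ₂ = 22.37°.
Δλ = atan2(sin θ sin δ cos φ₁, cos δ − sin φ₁ sin φ₂) = atan2(-0.4833, 0.6053) = -38.602°.
λ₂ = -76.180° − 38.602° = -114.78°.

22.37°, -114.78°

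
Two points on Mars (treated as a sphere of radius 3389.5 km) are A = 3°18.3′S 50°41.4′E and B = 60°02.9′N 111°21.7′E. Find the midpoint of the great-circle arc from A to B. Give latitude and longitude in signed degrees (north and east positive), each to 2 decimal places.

31.56°, 69.99°

The central angle between A and B is δ = 1.3754 rad.
With f = 0.5, the slerp weights are sin((1−f)δ)/sin δ = 0.6471 and sin(fδ)/sin δ = 0.6471.
Weighted sum of the unit vectors: (0.6471)·(0.6325,0.7724,-0.0577) + (0.6471)·(-0.1819,0.4650,0.8664) = (0.2916, 0.8007, 0.5233).
Converting back: φ = atan2(z, √(x²+y²)) = 31.56°, λ = atan2(y, x) = 69.99°.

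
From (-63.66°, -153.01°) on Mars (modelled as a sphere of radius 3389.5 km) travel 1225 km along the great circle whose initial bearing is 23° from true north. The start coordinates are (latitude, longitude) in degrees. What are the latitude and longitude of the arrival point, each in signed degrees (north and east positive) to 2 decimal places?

Angular distance δ = d/R = 1225/3389.5 = 0.36141 rad; initial bearing θ = 0.4014 rad.
sin φ₂ = sin φ₁ cos δ + cos φ₁ sin δ cos θ = (-0.8962)(0.9354) + (0.4437)(0.3536)(0.9205) = -0.6939, so φ₂ = -43.94°.
Δλ = atan2(sin θ sin δ cos φ₁, cos δ − sin φ₁ sin φ₂) = atan2(0.0613, 0.3136) = 11.061°.
λ₂ = -153.010° + 11.061° = -141.95°.

-43.94°, -141.95°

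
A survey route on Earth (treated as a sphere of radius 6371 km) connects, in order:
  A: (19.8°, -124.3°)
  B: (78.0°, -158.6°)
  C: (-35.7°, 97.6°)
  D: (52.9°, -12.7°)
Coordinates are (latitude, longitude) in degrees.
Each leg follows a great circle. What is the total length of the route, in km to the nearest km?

Leg A→B: central angle 1.0553 rad, distance 6723.5 km.
Leg B→C: central angle 2.2282 rad, distance 14195.9 km.
Leg C→D: central angle 2.2593 rad, distance 14393.9 km.
Total: 6723.5 + 14195.9 + 14393.9 ≈ 35313 km.

35313 km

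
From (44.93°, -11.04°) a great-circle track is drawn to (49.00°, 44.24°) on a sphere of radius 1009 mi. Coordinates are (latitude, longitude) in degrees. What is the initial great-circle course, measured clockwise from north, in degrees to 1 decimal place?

Δλ = 55.280° = 0.9648 rad.
y = sin Δλ · cos φ₂ = (0.8219)(0.6561) = 0.5392
x = cos φ₁ sin φ₂ − sin φ₁ cos φ₂ cos Δλ = (0.7080)(0.7547) − (0.7062)(0.6561)(0.5696) = 0.2704
θ = atan2(y, x) = 63.37°, so the bearing is 63.4°.

63.4°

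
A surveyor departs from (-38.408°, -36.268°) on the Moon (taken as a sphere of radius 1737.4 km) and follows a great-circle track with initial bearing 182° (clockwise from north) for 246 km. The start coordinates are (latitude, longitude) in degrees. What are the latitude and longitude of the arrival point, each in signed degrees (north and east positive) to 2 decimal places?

Angular distance δ = d/R = 246/1737.4 = 0.14159 rad; initial bearing θ = 3.1765 rad.
sin φ₂ = sin φ₁ cos δ + cos φ₁ sin δ cos θ = (-0.6213)(0.9900) + (0.7836)(0.1411)(-0.9994) = -0.7256, so φ₂ = -46.51°.
Δλ = atan2(sin θ sin δ cos φ₁, cos δ − sin φ₁ sin φ₂) = atan2(-0.0039, 0.5392) = -0.410°.
λ₂ = -36.268° − 0.410° = -36.68°.

-46.51°, -36.68°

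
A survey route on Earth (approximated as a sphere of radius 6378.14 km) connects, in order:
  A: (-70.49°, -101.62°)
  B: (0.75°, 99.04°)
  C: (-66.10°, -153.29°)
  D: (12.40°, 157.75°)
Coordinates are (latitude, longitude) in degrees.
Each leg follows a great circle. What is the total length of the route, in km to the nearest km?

32624 km

Leg A→B: central angle 1.9016 rad, distance 12128.7 km.
Leg B→C: central angle 1.7061 rad, distance 10882.0 km.
Leg C→D: central angle 1.5073 rad, distance 9613.6 km.
Total: 12128.7 + 10882.0 + 9613.6 ≈ 32624 km.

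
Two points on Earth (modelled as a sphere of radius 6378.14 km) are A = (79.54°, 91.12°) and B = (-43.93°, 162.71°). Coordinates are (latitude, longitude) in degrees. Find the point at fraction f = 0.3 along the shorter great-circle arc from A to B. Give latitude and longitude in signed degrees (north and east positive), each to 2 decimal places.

45.45°, 144.05°

The central angle between A and B is δ = 2.2665 rad.
With f = 0.3, the slerp weights are sin((1−f)δ)/sin δ = 1.3026 and sin(fδ)/sin δ = 0.8192.
Weighted sum of the unit vectors: (1.3026)·(-0.0035,0.1815,0.9834) + (0.8192)·(-0.6876,0.2140,-0.6938) = (-0.5679, 0.4118, 0.7127).
Converting back: φ = atan2(z, √(x²+y²)) = 45.45°, λ = atan2(y, x) = 144.05°.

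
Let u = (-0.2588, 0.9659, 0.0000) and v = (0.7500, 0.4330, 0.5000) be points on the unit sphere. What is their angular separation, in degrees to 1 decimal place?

77.0°

u·v = 0.2241; |u| = 1.0000, |v| = 1.0000.
cos θ = (u·v)/(|u||v|) = 0.2241, so θ = 77.0°.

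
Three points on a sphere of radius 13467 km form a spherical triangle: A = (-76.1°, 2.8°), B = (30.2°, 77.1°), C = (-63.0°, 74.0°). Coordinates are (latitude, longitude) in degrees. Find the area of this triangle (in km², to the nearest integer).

Side lengths (central angles): a = 1.6272, b = 0.4509, c = 2.0176 rad; semiperimeter s = 2.0479.
By l'Huilier's theorem, tan(E/4) = √[tan(s/2) tan((s−a)/2) tan((s−b)/2) tan((s−c)/2)], giving spherical excess E = 0.2946 rad.
Area = E·R² = 0.2946 × (13467)² ≈ 53425569 km².

53425569 km²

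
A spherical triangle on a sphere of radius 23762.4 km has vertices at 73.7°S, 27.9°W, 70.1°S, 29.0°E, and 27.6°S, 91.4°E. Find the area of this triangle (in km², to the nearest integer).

35492785 km²

Side lengths (central angles): a = 0.9577, b = 1.2420, c = 0.3023 rad; semiperimeter s = 1.2510.
By l'Huilier's theorem, tan(E/4) = √[tan(s/2) tan((s−a)/2) tan((s−b)/2) tan((s−c)/2)], giving spherical excess E = 0.0629 rad.
Area = E·R² = 0.0629 × (23762.4)² ≈ 35492785 km².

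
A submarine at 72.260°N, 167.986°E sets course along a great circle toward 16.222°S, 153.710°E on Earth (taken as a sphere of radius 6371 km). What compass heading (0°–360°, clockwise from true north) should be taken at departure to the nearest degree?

Δλ = -14.276° = -0.2492 rad.
y = sin Δλ · cos φ₂ = (-0.2466)(0.9602) = -0.2368
x = cos φ₁ sin φ₂ − sin φ₁ cos φ₂ cos Δλ = (0.3047)(-0.2794) − (0.9524)(0.9602)(0.9691) = -0.9714
θ = atan2(y, x) = -166.30°; adding 360° gives 194°.

194°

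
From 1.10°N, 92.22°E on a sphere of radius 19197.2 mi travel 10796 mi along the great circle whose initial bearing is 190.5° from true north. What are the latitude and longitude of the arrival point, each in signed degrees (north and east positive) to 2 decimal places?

Angular distance δ = d/R = 10796/19197.2 = 0.56237 rad; initial bearing θ = 3.3249 rad.
sin φ₂ = sin φ₁ cos δ + cos φ₁ sin δ cos θ = (0.0192)(0.8460) + (0.9998)(0.5332)(-0.9833) = -0.5079, so φ₂ = -30.53°.
Δλ = atan2(sin θ sin δ cos φ₁, cos δ − sin φ₁ sin φ₂) = atan2(-0.0971, 0.8557) = -6.477°.
λ₂ = 92.220° − 6.477° = 85.74°.

-30.53°, 85.74°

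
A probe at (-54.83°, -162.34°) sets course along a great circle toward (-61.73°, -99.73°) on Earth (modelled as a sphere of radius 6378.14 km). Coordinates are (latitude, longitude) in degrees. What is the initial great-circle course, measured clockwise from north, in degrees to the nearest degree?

With φ₁ = -0.9570, φ₂ = -1.0774, Δλ = 1.0928 rad, the forward-azimuth formula gives
θ = atan2( sin Δλ cos φ₂ , cos φ₁ sin φ₂ − sin φ₁ cos φ₂ cos Δλ ) = atan2(0.4205, -0.3292) = 128.05°.
So the initial bearing is 128°.

128°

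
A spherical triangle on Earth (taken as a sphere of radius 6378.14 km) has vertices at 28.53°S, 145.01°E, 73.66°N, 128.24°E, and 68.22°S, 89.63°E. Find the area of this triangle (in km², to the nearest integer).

43593311 km²

Side lengths (central angles): a = 2.5142, b = 0.8909, c = 1.7943 rad; semiperimeter s = 2.5997.
By l'Huilier's theorem, tan(E/4) = √[tan(s/2) tan((s−a)/2) tan((s−b)/2) tan((s−c)/2)], giving spherical excess E = 1.0716 rad.
Area = E·R² = 1.0716 × (6378.14)² ≈ 43593311 km².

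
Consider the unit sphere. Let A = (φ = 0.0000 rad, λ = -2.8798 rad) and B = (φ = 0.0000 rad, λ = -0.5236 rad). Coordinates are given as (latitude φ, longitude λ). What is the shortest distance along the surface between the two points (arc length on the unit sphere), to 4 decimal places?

In radians: φ₁ = 0.0000, φ₂ = 0.0000, Δλ = 135.000° = 2.3562 rad.
cos c = sin φ₁ sin φ₂ + cos φ₁ cos φ₂ cos Δλ = (0.0000)(0.0000) + (1.0000)(1.0000)(-0.7071) = -0.70711,
so c = arccos(-0.70711) = 2.35620 rad.
On the unit sphere the arc length equals the central angle: 2.3562.

2.3562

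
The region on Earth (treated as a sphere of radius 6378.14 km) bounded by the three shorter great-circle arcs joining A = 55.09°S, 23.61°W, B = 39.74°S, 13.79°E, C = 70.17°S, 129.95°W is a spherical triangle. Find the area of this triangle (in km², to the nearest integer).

6643595 km²

Side lengths (central angles): a = 1.1690, b = 0.7716, c = 0.5077 rad; semiperimeter s = 1.2242.
By l'Huilier's theorem, tan(E/4) = √[tan(s/2) tan((s−a)/2) tan((s−b)/2) tan((s−c)/2)], giving spherical excess E = 0.1633 rad.
Area = E·R² = 0.1633 × (6378.14)² ≈ 6643595 km².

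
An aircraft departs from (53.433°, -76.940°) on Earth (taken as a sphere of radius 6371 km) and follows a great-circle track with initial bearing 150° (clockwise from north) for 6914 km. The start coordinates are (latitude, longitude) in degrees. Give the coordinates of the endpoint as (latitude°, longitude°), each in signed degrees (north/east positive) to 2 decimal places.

-4.67°, -50.60°

Angular distance δ = d/R = 6914/6371 = 1.08523 rad; initial bearing θ = 2.6180 rad.
sin φ₂ = sin φ₁ cos δ + cos φ₁ sin δ cos θ = (0.8032)(0.4667) + (0.5958)(0.8844)(-0.8660) = -0.0815, so φ₂ = -4.67°.
Δλ = atan2(sin θ sin δ cos φ₁, cos δ − sin φ₁ sin φ₂) = atan2(0.2634, 0.5321) = 26.339°.
λ₂ = -76.940° + 26.339° = -50.60°.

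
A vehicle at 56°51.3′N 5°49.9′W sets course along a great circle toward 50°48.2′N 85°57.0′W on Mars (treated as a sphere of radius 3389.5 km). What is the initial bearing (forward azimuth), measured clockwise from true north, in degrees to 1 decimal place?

With φ₁ = 0.9923, φ₂ = 0.8867, Δλ = -1.3983 rad, the forward-azimuth formula gives
θ = atan2( sin Δλ cos φ₂ , cos φ₁ sin φ₂ − sin φ₁ cos φ₂ cos Δλ ) = atan2(-0.6226, 0.3329) = -61.87°.
Adding 360° brings this into [0°, 360°): 298.1°.

298.1°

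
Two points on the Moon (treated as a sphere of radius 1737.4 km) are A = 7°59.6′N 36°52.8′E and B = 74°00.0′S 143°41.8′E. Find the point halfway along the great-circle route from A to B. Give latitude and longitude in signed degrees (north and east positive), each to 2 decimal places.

-40.94°, 53.04°

The central angle between A and B is δ = 1.7851 rad.
With f = 0.5, the slerp weights are sin((1−f)δ)/sin δ = 0.7969 and sin(fδ)/sin δ = 0.7969.
Weighted sum of the unit vectors: (0.7969)·(0.7921,0.5943,0.1391) + (0.7969)·(-0.2221,0.1632,-0.9613) = (0.4542, 0.6036, -0.6552).
Converting back: φ = atan2(z, √(x²+y²)) = -40.94°, λ = atan2(y, x) = 53.04°.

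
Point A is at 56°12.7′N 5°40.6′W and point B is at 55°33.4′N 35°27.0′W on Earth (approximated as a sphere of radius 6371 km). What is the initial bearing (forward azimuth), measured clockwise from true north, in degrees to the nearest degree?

280°

With φ₁ = 0.9811, φ₂ = 0.9696, Δλ = -0.5196 rad, the forward-azimuth formula gives
θ = atan2( sin Δλ cos φ₂ , cos φ₁ sin φ₂ − sin φ₁ cos φ₂ cos Δλ ) = atan2(-0.2809, 0.0506) = -79.78°.
Adding 360° brings this into [0°, 360°): 280°.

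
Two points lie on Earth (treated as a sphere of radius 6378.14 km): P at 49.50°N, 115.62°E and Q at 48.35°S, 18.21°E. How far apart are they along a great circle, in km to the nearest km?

With latitudes φ₁ = 49.500°, φ₂ = -48.350° and longitude difference Δλ = -97.410°:
Haversine: a = sin²(Δφ/2) + cos φ₁ cos φ₂ sin²(Δλ/2) = 0.5683 + (0.6494)(0.6646)(0.5645) = 0.81193.
Central angle c = 2·arcsin(√a) = 2.24446 rad.
Distance = R·c = 6378.14 × 2.2445 ≈ 14315 km.

14315 km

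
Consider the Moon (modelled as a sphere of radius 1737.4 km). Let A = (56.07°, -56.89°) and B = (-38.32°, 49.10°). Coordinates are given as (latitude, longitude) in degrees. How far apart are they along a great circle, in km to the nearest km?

Let φ₁ = 0.9786 rad, φ₂ = -0.6688 rad, and Δλ = 1.8499 rad.
Haversine: a = sin²(Δφ/2) + cos φ₁ cos φ₂ sin²(Δλ/2) = 0.5383 + (0.5582)(0.7846)(0.6377) = 0.81755.
Central angle c = 2·arcsin(√a) = 2.25894 rad.
Distance = R·c = 1737.4 × 2.2589 ≈ 3925 km.

3925 km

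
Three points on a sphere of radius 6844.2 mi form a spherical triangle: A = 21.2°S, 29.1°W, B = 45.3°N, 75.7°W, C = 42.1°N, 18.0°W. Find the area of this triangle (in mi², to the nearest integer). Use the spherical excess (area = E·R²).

22110247 mi²

Side lengths (central angles): a = 0.7145, b = 1.1192, c = 1.3760 rad; semiperimeter s = 1.6049.
By l'Huilier's theorem, tan(E/4) = √[tan(s/2) tan((s−a)/2) tan((s−b)/2) tan((s−c)/2)], giving spherical excess E = 0.4720 rad.
Area = E·R² = 0.4720 × (6844.2)² ≈ 22110247 mi².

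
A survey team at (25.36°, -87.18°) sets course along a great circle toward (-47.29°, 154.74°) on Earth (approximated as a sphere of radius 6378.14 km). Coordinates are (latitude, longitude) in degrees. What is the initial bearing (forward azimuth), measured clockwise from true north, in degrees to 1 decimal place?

228.6°

Δλ = -118.080° = -2.0609 rad.
y = sin Δλ · cos φ₂ = (-0.8823)(0.6783) = -0.5984
x = cos φ₁ sin φ₂ − sin φ₁ cos φ₂ cos Δλ = (0.9036)(-0.7348) − (0.4283)(0.6783)(-0.4707) = -0.5272
θ = atan2(y, x) = -131.38°; adding 360° gives 228.6°.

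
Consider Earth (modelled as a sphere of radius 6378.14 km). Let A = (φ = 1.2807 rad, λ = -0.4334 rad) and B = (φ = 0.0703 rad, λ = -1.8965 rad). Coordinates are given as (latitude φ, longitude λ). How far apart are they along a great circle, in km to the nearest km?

Let φ₁ = 1.2807 rad, φ₂ = 0.0703 rad, and Δλ = -1.4631 rad.
Haversine: a = sin²(Δφ/2) + cos φ₁ cos φ₂ sin²(Δλ/2) = 0.3237 + (0.2860)(0.9975)(0.4463) = 0.45101.
Central angle c = 2·arcsin(√a) = 1.47266 rad.
Distance = R·c = 6378.14 × 1.4727 ≈ 9393 km.

9393 km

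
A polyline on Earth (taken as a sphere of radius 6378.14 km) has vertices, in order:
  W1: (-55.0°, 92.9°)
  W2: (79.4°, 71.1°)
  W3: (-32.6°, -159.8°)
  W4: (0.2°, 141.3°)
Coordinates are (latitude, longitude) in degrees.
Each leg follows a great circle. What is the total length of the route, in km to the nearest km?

36533 km

Leg W1→W2: central angle 2.3563 rad, distance 15029.1 km.
Leg W2→W3: central angle 2.2489 rad, distance 14343.8 km.
Leg W3→W4: central angle 1.1227 rad, distance 7160.6 km.
Total: 15029.1 + 14343.8 + 7160.6 ≈ 36533 km.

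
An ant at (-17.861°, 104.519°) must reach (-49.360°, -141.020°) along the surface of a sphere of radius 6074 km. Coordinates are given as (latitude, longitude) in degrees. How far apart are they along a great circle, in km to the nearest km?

Let φ₁ = -0.3117 rad, φ₂ = -0.8615 rad, and Δλ = 1.9977 rad.
Haversine: a = sin²(Δφ/2) + cos φ₁ cos φ₂ sin²(Δλ/2) = 0.0737 + (0.9518)(0.6513)(0.7070) = 0.51198.
Central angle c = 2·arcsin(√a) = 1.59475 rad.
Distance = R·c = 6074 × 1.5948 ≈ 9687 km.

9687 km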